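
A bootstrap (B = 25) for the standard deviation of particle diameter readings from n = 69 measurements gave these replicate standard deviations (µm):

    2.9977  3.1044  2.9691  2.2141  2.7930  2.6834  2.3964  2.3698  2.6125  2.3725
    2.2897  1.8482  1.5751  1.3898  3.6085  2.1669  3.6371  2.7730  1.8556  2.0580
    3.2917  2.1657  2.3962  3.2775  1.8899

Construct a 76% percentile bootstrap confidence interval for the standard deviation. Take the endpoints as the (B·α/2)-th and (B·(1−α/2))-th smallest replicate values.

(1.8482, 3.2775)

Sorted replicates: 1.3898, 1.5751, 1.8482, 1.8556, 1.8899, 2.0580, 2.1657, 2.1669, 2.2141, 2.2897, 2.3698, 2.3725, 2.3962, 2.3964, 2.6125, 2.6834, 2.7730, 2.7930, 2.9691, 2.9977, 3.1044, 3.2775, 3.2917, 3.6085, 3.6371
α = 0.24; lower rank = 25 × 0.120 = 3; upper rank = 25 × 0.880 = 22.
The 3rd smallest replicate is 1.8482; the 22nd is 3.2775.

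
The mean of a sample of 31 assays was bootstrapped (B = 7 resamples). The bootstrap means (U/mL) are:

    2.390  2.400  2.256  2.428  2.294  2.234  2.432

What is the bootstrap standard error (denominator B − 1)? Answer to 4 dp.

SE* = 0.0840

Bootstrap SE is the standard deviation of the 7 replicate means.
Mean of replicates: (2.390 + 2.400 + 2.256 + 2.428 + 2.294 + 2.234 + 2.432) / 7 = 16.43400 / 7 = 2.34771
Sum of squared deviations: (+0.04229)² + (+0.05229)² + (−0.09171)² + (+0.08029)² + (−0.05371)² + (−0.11371)² + (+0.08429)² = 0.04230
Variance = 0.04230 / 6 = 0.00705
SE* = √0.00705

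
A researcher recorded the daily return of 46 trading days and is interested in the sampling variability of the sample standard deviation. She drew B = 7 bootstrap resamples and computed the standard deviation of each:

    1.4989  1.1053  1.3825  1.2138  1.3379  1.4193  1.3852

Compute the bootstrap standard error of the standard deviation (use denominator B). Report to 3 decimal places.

SE* = 0.123

Bootstrap SE is the standard deviation of the 7 replicate standard deviations.
Mean of replicates: (1.4989 + 1.1053 + 1.3825 + 1.2138 + 1.3379 + 1.4193 + 1.3852) / 7 = 9.34290 / 7 = 1.33470
Sum of squared deviations: (+0.16420)² + (−0.22940)² + (+0.04780)² + (−0.12090)² + (+0.00320)² + (+0.08460)² + (+0.05050)² = 0.10621
Variance = 0.10621 / 7 = 0.01517
SE* = √0.01517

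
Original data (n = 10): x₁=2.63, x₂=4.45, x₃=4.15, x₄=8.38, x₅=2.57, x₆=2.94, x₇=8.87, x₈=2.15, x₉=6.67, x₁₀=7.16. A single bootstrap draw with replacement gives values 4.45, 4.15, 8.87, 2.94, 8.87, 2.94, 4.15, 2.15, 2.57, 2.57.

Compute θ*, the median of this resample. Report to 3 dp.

θ* = 3.545

Sorted: 2.15, 2.57, 2.57, 2.94, 2.94, 4.15, 4.15, 4.45, 8.87, 8.87
Median = average of the two middle values = 3.545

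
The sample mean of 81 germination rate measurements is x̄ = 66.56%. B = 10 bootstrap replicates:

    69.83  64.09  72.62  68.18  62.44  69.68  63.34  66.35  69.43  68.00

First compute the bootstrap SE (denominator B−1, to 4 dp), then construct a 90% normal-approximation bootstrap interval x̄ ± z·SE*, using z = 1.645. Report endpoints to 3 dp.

Mean of replicates = 67.3960; sum of squared deviations = 96.5846; SE* = √(96.5846/9) = 3.2759
Margin = 1.645 × 3.2759 = 5.3889
Interval: 66.56 ± 5.3889

(61.171, 71.949)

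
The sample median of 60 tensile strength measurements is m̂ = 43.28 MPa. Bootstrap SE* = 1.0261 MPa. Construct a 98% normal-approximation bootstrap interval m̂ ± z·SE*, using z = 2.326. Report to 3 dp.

(40.893, 45.667)

Margin = 2.326 × 1.0261 = 2.3867
Interval: 43.28 ± 2.3867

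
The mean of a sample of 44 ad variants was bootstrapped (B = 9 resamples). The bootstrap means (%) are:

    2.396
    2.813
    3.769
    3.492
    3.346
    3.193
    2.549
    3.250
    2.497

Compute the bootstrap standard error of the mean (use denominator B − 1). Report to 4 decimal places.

Bootstrap SE is the standard deviation of the 9 replicate means.
Mean of replicates: (2.396 + 2.813 + 3.769 + 3.492 + 3.346 + 3.193 + 2.549 + 3.250 + 2.497) / 9 = 27.30500 / 9 = 3.03389
Sum of squared deviations: (−0.63789)² + (−0.22089)² + (+0.73511)² + (+0.45811)² + (+0.31211)² + (+0.15911)² + (−0.48489)² + (+0.21611)² + (−0.53689)² = 1.89875
Variance = 1.89875 / 8 = 0.23734
SE* = √0.23734

SE* = 0.4872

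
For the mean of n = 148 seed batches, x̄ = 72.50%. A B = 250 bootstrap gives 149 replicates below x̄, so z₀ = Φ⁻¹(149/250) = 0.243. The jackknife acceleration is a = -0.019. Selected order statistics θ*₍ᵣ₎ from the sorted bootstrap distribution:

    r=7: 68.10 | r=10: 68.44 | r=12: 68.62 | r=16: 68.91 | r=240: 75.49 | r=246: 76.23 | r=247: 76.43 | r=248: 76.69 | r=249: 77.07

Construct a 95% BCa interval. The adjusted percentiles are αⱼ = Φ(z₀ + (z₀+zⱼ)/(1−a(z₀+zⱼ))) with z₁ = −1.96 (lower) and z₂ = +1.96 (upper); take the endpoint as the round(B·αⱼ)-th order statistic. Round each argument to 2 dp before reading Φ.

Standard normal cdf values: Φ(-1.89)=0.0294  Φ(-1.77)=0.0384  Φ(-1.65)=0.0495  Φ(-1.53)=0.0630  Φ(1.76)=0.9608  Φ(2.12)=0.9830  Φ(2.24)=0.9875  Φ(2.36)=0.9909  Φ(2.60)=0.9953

Lower: z₀ + z₁ = 0.243 + (-1.960) = -1.717; 1 − a(z₀+z₁) = 1 − (-0.019)(-1.717) = 0.9674; argument = 0.243 + (-1.717)/0.9674 = -1.5319 → -1.53.
α₁ = Φ(-1.53) = 0.0630; rank = round(250 × 0.0630) = 16; θ*₍16₎ = 68.91.
Upper: z₀ + z₂ = 2.203; 1 − a(z₀+z₂) = 1.0419; argument = 2.3575 → 2.36; α₂ = 0.9909; rank = 248; θ*₍248₎ = 76.69.

(68.91, 76.69)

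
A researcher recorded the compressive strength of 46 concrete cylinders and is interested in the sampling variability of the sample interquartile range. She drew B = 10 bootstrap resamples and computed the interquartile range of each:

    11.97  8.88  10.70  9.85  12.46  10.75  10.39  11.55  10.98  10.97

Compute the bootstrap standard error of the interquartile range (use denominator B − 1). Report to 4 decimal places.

SE* = 1.0270

Bootstrap SE is the standard deviation of the 10 replicate interquartile ranges.
Mean of replicates: (11.97 + 8.88 + 10.70 + 9.85 + 12.46 + 10.75 + 10.39 + 11.55 + 10.98 + 10.97) / 10 = 108.50000 / 10 = 10.85000
Sum of squared deviations: (+1.12000)² + (−1.97000)² + (−0.15000)² + (−1.00000)² + (+1.61000)² + (−0.10000)² + (−0.46000)² + (+0.70000)² + (+0.13000)² + (+0.12000)² = 9.49280
Variance = 9.49280 / 9 = 1.05476
SE* = √1.05476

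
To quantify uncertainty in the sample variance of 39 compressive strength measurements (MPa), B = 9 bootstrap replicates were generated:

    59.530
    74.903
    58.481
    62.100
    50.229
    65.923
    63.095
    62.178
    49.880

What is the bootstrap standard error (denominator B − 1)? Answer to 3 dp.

SE* = 7.680

Bootstrap SE is the standard deviation of the 9 replicate variances.
Mean of replicates: (59.530 + 74.903 + 58.481 + 62.100 + 50.229 + 65.923 + 63.095 + 62.178 + 49.880) / 9 = 546.3190 / 9 = 60.7021
Sum of squared deviations: (−1.1721)² + (+14.2009)² + (−2.2211)² + (+1.3979)² + (−10.4731)² + (+5.2209)² + (+2.3929)² + (+1.4759)² + (−10.8221)² = 471.8925
Variance = 471.8925 / 8 = 58.9866
SE* = √58.9866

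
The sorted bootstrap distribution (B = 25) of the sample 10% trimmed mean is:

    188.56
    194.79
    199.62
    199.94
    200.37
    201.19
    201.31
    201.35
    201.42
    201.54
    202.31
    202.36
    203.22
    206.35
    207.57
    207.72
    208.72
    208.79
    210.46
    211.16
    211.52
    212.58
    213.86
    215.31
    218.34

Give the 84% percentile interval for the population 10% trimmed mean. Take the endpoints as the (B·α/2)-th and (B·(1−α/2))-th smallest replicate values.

(194.79, 213.86)

α = 0.16; lower rank = 25 × 0.080 = 2; upper rank = 25 × 0.920 = 23.
The 2nd smallest replicate is 194.79; the 23rd is 213.86.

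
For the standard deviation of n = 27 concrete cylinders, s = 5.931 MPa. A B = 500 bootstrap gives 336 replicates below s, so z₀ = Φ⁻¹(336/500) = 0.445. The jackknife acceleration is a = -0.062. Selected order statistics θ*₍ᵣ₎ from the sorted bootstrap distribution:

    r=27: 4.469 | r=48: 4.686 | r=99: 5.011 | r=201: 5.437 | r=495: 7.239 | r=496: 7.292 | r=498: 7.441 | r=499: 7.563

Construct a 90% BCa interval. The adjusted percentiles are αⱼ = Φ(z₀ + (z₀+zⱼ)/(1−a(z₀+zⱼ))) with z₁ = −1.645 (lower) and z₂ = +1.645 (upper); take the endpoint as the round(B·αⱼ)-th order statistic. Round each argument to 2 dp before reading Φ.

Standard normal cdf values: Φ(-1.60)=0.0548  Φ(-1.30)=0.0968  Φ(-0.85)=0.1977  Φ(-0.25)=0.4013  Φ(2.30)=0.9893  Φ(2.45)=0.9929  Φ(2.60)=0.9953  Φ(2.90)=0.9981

Lower: z₀ + z₁ = 0.445 + (-1.645) = -1.200; 1 − a(z₀+z₁) = 1 − (-0.062)(-1.200) = 0.9256; argument = 0.445 + (-1.200)/0.9256 = -0.8515 → -0.85.
α₁ = Φ(-0.85) = 0.1977; rank = round(500 × 0.1977) = 99; θ*₍99₎ = 5.011.
Upper: z₀ + z₂ = 2.090; 1 − a(z₀+z₂) = 1.1296; argument = 2.2952 → 2.30; α₂ = 0.9893; rank = 495; θ*₍495₎ = 7.239.

(5.011, 7.239)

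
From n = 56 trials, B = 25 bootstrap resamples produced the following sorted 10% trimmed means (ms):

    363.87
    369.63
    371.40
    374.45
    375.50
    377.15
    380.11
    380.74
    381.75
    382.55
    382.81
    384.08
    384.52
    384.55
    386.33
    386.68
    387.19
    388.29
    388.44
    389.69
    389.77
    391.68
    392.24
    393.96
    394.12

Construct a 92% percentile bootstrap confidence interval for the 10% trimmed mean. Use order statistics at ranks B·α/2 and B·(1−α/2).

(363.87, 393.96)

α = 0.08; lower rank = 25 × 0.040 = 1; upper rank = 25 × 0.960 = 24.
The 1st smallest replicate is 363.87; the 24th is 393.96.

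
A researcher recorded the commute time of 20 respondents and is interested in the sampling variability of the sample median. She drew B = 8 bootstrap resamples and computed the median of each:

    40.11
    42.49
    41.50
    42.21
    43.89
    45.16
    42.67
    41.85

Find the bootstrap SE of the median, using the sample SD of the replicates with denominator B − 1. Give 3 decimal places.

SE* = 1.524

Bootstrap SE is the standard deviation of the 8 replicate medians.
Mean of replicates: (40.11 + 42.49 + 41.50 + 42.21 + 43.89 + 45.16 + 42.67 + 41.85) / 8 = 339.8800 / 8 = 42.4850
Sum of squared deviations: (−2.3750)² + (+0.0050)² + (−0.9850)² + (−0.2750)² + (+1.4050)² + (+2.6750)² + (+0.1850)² + (−0.6350)² = 16.2536
Variance = 16.2536 / 7 = 2.3219
SE* = √2.3219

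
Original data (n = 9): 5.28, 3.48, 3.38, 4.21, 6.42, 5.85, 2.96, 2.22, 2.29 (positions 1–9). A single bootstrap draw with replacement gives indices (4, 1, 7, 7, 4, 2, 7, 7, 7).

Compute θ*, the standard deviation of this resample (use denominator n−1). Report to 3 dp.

Resample values: 4.21, 5.28, 2.96, 2.96, 4.21, 3.48, 2.96, 2.96, 2.96.
Mean = 3.5533; sum of squared deviations = 5.6094
s² = 5.6094 / 8 = 0.7012
s = √0.7012 = 0.837

θ* = 0.837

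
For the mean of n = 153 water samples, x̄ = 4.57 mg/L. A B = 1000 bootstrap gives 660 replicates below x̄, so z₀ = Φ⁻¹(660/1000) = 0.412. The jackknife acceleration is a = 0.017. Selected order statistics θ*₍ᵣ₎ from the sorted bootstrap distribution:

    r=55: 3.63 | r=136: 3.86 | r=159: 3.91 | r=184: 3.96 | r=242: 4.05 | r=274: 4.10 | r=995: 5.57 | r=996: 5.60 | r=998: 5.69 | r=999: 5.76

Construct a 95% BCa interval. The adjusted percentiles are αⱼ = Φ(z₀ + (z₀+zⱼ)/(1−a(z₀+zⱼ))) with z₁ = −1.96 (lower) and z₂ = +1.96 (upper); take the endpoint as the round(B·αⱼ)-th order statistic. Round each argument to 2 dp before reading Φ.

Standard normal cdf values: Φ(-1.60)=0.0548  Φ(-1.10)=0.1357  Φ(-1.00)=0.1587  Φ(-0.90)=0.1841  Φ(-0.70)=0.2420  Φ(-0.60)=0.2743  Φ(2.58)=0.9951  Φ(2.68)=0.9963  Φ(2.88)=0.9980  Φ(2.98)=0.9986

Lower: z₀ + z₁ = 0.412 + (-1.960) = -1.548; 1 − a(z₀+z₁) = 1 − (0.017)(-1.548) = 1.0263; argument = 0.412 + (-1.548)/1.0263 = -1.0963 → -1.10.
α₁ = Φ(-1.10) = 0.1357; rank = round(1000 × 0.1357) = 136; θ*₍136₎ = 3.86.
Upper: z₀ + z₂ = 2.372; 1 − a(z₀+z₂) = 0.9597; argument = 2.8837 → 2.88; α₂ = 0.9980; rank = 998; θ*₍998₎ = 5.69.

(3.86, 5.69)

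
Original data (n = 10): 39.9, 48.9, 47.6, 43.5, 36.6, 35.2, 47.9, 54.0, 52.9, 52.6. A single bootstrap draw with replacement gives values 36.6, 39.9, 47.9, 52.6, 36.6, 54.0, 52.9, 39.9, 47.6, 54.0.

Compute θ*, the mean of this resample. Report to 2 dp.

Mean = (36.6 + 39.9 + 47.9 + 52.6 + 36.6 + 54.0 + 52.9 + 39.9 + 47.6 + 54.0) / 10 = 462.00 / 10 = 46.20

θ* = 46.20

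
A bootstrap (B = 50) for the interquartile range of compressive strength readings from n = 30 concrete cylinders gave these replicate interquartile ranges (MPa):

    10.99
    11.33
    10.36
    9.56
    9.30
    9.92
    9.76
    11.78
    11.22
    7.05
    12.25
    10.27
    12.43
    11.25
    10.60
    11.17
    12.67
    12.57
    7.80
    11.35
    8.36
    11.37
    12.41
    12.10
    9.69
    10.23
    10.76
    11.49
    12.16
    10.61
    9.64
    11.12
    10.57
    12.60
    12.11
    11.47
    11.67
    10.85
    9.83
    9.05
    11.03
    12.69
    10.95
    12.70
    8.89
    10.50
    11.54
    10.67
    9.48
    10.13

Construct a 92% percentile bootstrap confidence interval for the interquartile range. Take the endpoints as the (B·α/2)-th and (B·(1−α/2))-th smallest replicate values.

Sorted replicates: 7.05, 7.80, 8.36, 8.89, 9.05, 9.30, 9.48, 9.56, 9.64, 9.69, 9.76, 9.83, 9.92, 10.13, 10.23, 10.27, 10.36, 10.50, 10.57, 10.60, 10.61, 10.67, 10.76, 10.85, 10.95, 10.99, 11.03, 11.12, 11.17, 11.22, 11.25, 11.33, 11.35, 11.37, 11.47, 11.49, 11.54, 11.67, 11.78, 12.10, 12.11, 12.16, 12.25, 12.41, 12.43, 12.57, 12.60, 12.67, 12.69, 12.70
α = 0.08; lower rank = 50 × 0.040 = 2; upper rank = 50 × 0.960 = 48.
The 2nd smallest replicate is 7.80; the 48th is 12.67.

(7.80, 12.67)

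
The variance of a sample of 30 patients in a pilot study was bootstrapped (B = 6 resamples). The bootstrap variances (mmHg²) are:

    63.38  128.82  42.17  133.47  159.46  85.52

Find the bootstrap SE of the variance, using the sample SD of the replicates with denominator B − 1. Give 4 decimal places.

SE* = 45.5059

Bootstrap SE is the standard deviation of the 6 replicate variances.
Mean of replicates: (63.38 + 128.82 + 42.17 + 133.47 + 159.46 + 85.52) / 6 = 612.82000 / 6 = 102.13667
Sum of squared deviations: (−38.75667)² + (+26.68333)² + (−59.96667)² + (+31.33333)² + (+57.32333)² + (−16.61667)² = 10353.93653
Variance = 10353.93653 / 5 = 2070.78731
SE* = √2070.78731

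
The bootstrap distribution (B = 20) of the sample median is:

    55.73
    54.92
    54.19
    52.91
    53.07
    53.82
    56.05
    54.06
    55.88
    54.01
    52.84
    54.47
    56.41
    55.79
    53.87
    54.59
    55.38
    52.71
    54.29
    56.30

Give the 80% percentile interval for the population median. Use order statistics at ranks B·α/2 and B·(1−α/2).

Sorted replicates: 52.71, 52.84, 52.91, 53.07, 53.82, 53.87, 54.01, 54.06, 54.19, 54.29, 54.47, 54.59, 54.92, 55.38, 55.73, 55.79, 55.88, 56.05, 56.30, 56.41
α = 0.20; lower rank = 20 × 0.100 = 2; upper rank = 20 × 0.900 = 18.
The 2nd smallest replicate is 52.84; the 18th is 56.05.

(52.84, 56.05)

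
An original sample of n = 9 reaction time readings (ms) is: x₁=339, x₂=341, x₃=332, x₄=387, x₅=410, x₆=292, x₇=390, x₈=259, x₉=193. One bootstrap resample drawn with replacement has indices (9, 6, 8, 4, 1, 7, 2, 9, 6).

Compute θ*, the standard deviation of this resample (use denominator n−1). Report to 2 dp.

θ* = 73.79

Resample values: 193, 292, 259, 387, 339, 390, 341, 193, 292.
Mean = 298.4444; sum of squared deviations = 43556.2222
s² = 43556.2222 / 8 = 5444.5278
s = √5444.5278 = 73.79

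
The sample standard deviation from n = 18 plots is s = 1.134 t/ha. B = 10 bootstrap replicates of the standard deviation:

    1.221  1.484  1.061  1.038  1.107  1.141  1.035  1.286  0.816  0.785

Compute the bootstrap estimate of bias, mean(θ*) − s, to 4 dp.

bias = −0.0366

mean(θ*) = (1.221 + 1.484 + 1.061 + 1.038 + 1.107 + 1.141 + 1.035 + 1.286 + 0.816 + 0.785) / 10 = 1.09740
bias = 1.09740 − 1.134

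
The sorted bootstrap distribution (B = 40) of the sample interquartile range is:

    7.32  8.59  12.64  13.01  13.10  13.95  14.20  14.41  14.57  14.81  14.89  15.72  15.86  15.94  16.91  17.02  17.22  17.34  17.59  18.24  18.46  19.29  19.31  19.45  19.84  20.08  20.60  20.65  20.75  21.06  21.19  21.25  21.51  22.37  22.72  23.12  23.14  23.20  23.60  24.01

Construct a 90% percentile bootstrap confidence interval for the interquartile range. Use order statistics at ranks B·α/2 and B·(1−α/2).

α = 0.10; lower rank = 40 × 0.050 = 2; upper rank = 40 × 0.950 = 38.
The 2nd smallest replicate is 8.59; the 38th is 23.20.

(8.59, 23.20)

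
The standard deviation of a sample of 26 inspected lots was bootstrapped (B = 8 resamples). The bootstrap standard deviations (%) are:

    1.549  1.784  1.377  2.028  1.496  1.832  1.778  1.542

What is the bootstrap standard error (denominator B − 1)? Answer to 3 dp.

Bootstrap SE is the standard deviation of the 8 replicate standard deviations.
Mean of replicates: (1.549 + 1.784 + 1.377 + 2.028 + 1.496 + 1.832 + 1.778 + 1.542) / 8 = 13.3860 / 8 = 1.6732
Sum of squared deviations: (−0.1242)² + (+0.1108)² + (−0.2962)² + (+0.3548)² + (−0.1772)² + (+0.1588)² + (+0.1048)² + (−0.1312)² = 0.3261
Variance = 0.3261 / 7 = 0.0466
SE* = √0.0466

SE* = 0.216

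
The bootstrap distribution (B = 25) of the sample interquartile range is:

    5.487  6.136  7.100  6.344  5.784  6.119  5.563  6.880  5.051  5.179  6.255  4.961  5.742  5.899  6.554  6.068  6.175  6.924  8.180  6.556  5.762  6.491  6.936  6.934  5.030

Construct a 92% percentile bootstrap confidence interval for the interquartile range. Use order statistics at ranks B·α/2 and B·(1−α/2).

Sorted replicates: 4.961, 5.030, 5.051, 5.179, 5.487, 5.563, 5.742, 5.762, 5.784, 5.899, 6.068, 6.119, 6.136, 6.175, 6.255, 6.344, 6.491, 6.554, 6.556, 6.880, 6.924, 6.934, 6.936, 7.100, 8.180
α = 0.08; lower rank = 25 × 0.040 = 1; upper rank = 25 × 0.960 = 24.
The 1st smallest replicate is 4.961; the 24th is 7.100.

(4.961, 7.100)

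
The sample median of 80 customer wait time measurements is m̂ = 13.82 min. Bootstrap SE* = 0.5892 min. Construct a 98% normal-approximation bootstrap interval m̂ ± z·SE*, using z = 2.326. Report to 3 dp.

Margin = 2.326 × 0.5892 = 1.3705
Interval: 13.82 ± 1.3705

(12.450, 15.190)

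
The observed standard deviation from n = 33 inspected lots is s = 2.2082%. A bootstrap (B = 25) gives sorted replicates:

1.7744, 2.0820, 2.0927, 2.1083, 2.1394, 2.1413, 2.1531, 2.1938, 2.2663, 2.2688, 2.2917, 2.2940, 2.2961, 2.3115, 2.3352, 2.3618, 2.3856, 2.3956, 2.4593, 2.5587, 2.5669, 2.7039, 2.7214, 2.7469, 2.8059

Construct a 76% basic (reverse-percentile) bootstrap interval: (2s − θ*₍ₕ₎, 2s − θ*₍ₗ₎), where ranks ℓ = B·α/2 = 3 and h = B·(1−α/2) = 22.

Percentile endpoints at ranks 3 and 22: θ*₍3₎ = 2.0927, θ*₍22₎ = 2.7039.
Basic interval reflects these around s:
  lower = 2 × 2.2082 − 2.7039 = 1.7125
  upper = 2 × 2.2082 − 2.0927 = 2.3237

(1.7125, 2.3237)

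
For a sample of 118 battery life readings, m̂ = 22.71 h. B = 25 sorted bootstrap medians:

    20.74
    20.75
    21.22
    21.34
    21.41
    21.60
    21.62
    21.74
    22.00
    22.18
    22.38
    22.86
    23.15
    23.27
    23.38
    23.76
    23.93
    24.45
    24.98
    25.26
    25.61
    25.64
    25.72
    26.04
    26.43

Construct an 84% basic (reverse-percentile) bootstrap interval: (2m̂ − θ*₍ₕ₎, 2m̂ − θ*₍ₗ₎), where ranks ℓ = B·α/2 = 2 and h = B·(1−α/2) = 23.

(19.70, 24.67)

Percentile endpoints at ranks 2 and 23: θ*₍2₎ = 20.75, θ*₍23₎ = 25.72.
Basic interval reflects these around m̂:
  lower = 2 × 22.71 − 25.72 = 19.70
  upper = 2 × 22.71 − 20.75 = 24.67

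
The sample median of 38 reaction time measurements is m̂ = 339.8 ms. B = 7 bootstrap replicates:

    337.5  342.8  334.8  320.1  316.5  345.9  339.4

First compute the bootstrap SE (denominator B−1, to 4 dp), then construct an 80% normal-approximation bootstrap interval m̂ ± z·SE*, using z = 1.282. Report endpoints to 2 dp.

Mean of replicates = 333.8571; sum of squared deviations = 760.4171; SE* = √(760.4171/6) = 11.2577
Margin = 1.282 × 11.2577 = 14.432
Interval: 339.8 ± 14.432

(325.37, 354.23)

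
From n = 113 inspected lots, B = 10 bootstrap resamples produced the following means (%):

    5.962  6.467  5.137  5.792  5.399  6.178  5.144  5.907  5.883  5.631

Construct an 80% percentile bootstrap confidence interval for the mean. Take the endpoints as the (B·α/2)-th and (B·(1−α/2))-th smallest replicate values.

Sorted replicates: 5.137, 5.144, 5.399, 5.631, 5.792, 5.883, 5.907, 5.962, 6.178, 6.467
α = 0.20; lower rank = 10 × 0.100 = 1; upper rank = 10 × 0.900 = 9.
The 1st smallest replicate is 5.137; the 9th is 6.178.

(5.137, 6.178)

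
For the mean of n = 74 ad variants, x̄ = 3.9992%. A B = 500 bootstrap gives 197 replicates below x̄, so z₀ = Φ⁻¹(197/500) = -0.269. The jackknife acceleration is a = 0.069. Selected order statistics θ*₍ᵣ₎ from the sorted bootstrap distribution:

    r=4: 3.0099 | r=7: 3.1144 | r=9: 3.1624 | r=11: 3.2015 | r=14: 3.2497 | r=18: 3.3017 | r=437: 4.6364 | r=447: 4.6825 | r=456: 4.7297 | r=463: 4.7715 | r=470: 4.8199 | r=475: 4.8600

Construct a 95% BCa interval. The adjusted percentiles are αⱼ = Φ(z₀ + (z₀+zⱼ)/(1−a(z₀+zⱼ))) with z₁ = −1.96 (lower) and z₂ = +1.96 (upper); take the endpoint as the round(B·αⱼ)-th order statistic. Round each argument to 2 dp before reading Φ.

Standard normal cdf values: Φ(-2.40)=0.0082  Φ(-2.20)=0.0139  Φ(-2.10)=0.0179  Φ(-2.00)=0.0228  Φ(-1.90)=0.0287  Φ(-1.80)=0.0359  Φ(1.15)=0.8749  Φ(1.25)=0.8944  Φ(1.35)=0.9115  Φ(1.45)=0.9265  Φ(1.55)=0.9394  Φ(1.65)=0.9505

(3.1144, 4.8600)

Lower: z₀ + z₁ = -0.269 + (-1.960) = -2.229; 1 − a(z₀+z₁) = 1 − (0.069)(-2.229) = 1.1538; argument = -0.269 + (-2.229)/1.1538 = -2.2009 → -2.20.
α₁ = Φ(-2.20) = 0.0139; rank = round(500 × 0.0139) = 7; θ*₍7₎ = 3.1144.
Upper: z₀ + z₂ = 1.691; 1 − a(z₀+z₂) = 0.8833; argument = 1.6454 → 1.65; α₂ = 0.9505; rank = 475; θ*₍475₎ = 4.8600.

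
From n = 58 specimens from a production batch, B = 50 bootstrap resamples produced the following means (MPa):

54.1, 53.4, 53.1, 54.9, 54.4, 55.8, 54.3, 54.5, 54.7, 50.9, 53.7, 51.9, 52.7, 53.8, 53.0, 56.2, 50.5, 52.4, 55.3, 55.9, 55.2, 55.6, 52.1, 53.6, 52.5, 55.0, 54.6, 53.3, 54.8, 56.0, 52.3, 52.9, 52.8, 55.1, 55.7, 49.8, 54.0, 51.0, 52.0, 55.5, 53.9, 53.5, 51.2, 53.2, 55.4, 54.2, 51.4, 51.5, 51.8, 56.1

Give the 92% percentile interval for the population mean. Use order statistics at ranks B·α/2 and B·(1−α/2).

(50.5, 56.0)

Sorted replicates: 49.8, 50.5, 50.9, 51.0, 51.2, 51.4, 51.5, 51.8, 51.9, 52.0, 52.1, 52.3, 52.4, 52.5, 52.7, 52.8, 52.9, 53.0, 53.1, 53.2, 53.3, 53.4, 53.5, 53.6, 53.7, 53.8, 53.9, 54.0, 54.1, 54.2, 54.3, 54.4, 54.5, 54.6, 54.7, 54.8, 54.9, 55.0, 55.1, 55.2, 55.3, 55.4, 55.5, 55.6, 55.7, 55.8, 55.9, 56.0, 56.1, 56.2
α = 0.08; lower rank = 50 × 0.040 = 2; upper rank = 50 × 0.960 = 48.
The 2nd smallest replicate is 50.5; the 48th is 56.0.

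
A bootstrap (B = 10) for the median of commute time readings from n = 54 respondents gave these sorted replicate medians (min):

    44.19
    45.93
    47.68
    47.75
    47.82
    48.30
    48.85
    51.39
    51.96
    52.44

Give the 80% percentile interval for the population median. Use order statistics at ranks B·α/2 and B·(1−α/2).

α = 0.20; lower rank = 10 × 0.100 = 1; upper rank = 10 × 0.900 = 9.
The 1st smallest replicate is 44.19; the 9th is 51.96.

(44.19, 51.96)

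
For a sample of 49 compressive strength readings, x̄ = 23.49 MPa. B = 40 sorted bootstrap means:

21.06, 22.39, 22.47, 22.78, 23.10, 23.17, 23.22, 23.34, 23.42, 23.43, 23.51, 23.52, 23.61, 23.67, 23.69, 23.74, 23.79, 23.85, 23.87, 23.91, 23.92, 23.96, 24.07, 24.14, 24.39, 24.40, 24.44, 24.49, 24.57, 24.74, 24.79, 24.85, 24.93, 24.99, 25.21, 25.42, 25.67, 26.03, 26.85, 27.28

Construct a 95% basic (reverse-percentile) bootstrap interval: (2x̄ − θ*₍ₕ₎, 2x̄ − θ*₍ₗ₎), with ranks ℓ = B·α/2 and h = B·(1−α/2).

(20.13, 25.92)

Percentile endpoints at ranks 1 and 39: θ*₍1₎ = 21.06, θ*₍39₎ = 26.85.
Basic interval reflects these around x̄:
  lower = 2 × 23.49 − 26.85 = 20.13
  upper = 2 × 23.49 − 21.06 = 25.92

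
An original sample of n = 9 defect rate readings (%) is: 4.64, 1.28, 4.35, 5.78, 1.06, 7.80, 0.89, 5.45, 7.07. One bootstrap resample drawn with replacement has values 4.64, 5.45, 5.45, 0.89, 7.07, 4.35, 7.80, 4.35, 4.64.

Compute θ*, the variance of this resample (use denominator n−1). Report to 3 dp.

Mean = 4.9600; sum of squared deviations = 30.5118
s² = 30.5118 / 8 = 3.8140

θ* = 3.814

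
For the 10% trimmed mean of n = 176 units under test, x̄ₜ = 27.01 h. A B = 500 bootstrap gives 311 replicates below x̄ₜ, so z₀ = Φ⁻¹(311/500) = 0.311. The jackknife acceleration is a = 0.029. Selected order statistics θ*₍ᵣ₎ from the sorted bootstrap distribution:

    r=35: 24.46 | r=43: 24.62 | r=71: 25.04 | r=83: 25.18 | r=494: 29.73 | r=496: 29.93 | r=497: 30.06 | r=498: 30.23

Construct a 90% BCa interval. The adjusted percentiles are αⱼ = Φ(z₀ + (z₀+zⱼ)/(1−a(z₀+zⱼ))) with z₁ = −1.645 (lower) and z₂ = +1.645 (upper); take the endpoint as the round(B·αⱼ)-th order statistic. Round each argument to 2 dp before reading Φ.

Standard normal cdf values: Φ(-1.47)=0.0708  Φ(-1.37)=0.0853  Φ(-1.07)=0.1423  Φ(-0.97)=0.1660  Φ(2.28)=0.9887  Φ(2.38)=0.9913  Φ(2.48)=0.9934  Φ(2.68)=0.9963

(25.18, 29.93)

Lower: z₀ + z₁ = 0.311 + (-1.645) = -1.334; 1 − a(z₀+z₁) = 1 − (0.029)(-1.334) = 1.0387; argument = 0.311 + (-1.334)/1.0387 = -0.9733 → -0.97.
α₁ = Φ(-0.97) = 0.1660; rank = round(500 × 0.1660) = 83; θ*₍83₎ = 25.18.
Upper: z₀ + z₂ = 1.956; 1 − a(z₀+z₂) = 0.9433; argument = 2.3846 → 2.38; α₂ = 0.9913; rank = 496; θ*₍496₎ = 29.93.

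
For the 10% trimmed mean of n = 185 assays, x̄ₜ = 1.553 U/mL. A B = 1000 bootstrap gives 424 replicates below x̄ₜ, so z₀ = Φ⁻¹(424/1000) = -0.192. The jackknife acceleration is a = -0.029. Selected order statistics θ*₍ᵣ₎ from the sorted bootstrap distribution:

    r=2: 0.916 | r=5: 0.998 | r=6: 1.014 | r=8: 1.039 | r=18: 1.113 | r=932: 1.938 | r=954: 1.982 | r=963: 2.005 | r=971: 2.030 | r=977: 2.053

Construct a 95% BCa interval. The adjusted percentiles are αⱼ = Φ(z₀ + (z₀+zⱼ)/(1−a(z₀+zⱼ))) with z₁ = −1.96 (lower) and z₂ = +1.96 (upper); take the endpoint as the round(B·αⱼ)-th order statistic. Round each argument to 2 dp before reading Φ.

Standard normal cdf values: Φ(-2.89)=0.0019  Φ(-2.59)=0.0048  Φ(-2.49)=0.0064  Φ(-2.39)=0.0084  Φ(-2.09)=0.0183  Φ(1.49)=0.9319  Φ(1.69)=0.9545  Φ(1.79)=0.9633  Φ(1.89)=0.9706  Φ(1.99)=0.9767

Lower: z₀ + z₁ = -0.192 + (-1.960) = -2.152; 1 − a(z₀+z₁) = 1 − (-0.029)(-2.152) = 0.9376; argument = -0.192 + (-2.152)/0.9376 = -2.4872 → -2.49.
α₁ = Φ(-2.49) = 0.0064; rank = round(1000 × 0.0064) = 6; θ*₍6₎ = 1.014.
Upper: z₀ + z₂ = 1.768; 1 − a(z₀+z₂) = 1.0513; argument = 1.4898 → 1.49; α₂ = 0.9319; rank = 932; θ*₍932₎ = 1.938.

(1.014, 1.938)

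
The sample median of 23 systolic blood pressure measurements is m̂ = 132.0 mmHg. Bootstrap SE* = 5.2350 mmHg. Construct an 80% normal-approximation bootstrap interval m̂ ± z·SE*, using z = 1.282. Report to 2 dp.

Margin = 1.282 × 5.2350 = 6.711
Interval: 132.0 ± 6.711

(125.29, 138.71)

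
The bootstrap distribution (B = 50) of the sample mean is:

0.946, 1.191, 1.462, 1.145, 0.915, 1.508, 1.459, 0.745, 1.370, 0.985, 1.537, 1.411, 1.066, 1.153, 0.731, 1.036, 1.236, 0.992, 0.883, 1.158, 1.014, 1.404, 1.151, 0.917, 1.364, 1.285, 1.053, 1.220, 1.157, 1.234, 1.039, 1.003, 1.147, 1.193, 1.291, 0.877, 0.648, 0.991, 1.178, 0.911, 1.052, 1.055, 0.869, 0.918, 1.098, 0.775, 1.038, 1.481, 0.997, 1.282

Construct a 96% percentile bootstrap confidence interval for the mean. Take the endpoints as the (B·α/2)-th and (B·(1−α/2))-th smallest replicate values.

Sorted replicates: 0.648, 0.731, 0.745, 0.775, 0.869, 0.877, 0.883, 0.911, 0.915, 0.917, 0.918, 0.946, 0.985, 0.991, 0.992, 0.997, 1.003, 1.014, 1.036, 1.038, 1.039, 1.052, 1.053, 1.055, 1.066, 1.098, 1.145, 1.147, 1.151, 1.153, 1.157, 1.158, 1.178, 1.191, 1.193, 1.220, 1.234, 1.236, 1.282, 1.285, 1.291, 1.364, 1.370, 1.404, 1.411, 1.459, 1.462, 1.481, 1.508, 1.537
α = 0.04; lower rank = 50 × 0.020 = 1; upper rank = 50 × 0.980 = 49.
The 1st smallest replicate is 0.648; the 49th is 1.508.

(0.648, 1.508)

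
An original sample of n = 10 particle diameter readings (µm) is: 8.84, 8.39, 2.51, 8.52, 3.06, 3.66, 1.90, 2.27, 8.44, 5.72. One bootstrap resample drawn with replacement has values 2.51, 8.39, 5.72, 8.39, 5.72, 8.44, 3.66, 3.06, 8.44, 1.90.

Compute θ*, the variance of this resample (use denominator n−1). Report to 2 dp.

Mean = 5.6230; sum of squared deviations = 65.1762
s² = 65.1762 / 9 = 7.2418

θ* = 7.24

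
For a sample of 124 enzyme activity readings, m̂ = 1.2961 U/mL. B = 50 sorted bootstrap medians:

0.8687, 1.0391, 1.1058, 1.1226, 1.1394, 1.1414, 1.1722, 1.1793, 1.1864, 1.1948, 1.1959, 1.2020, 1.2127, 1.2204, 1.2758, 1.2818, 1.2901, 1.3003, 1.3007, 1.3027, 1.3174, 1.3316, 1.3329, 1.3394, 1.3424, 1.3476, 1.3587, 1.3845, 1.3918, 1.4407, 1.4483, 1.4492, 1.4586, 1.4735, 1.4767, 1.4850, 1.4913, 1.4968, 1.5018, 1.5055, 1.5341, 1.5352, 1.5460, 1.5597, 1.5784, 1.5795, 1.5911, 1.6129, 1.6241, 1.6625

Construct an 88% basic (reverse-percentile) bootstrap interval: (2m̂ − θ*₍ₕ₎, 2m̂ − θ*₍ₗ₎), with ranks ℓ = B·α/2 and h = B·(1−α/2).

(1.0011, 1.4864)

Percentile endpoints at ranks 3 and 47: θ*₍3₎ = 1.1058, θ*₍47₎ = 1.5911.
Basic interval reflects these around m̂:
  lower = 2 × 1.2961 − 1.5911 = 1.0011
  upper = 2 × 1.2961 − 1.1058 = 1.4864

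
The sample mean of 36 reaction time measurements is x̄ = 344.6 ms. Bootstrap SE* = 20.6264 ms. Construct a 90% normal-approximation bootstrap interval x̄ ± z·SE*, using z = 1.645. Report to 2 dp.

Margin = 1.645 × 20.6264 = 33.930
Interval: 344.6 ± 33.930

(310.67, 378.53)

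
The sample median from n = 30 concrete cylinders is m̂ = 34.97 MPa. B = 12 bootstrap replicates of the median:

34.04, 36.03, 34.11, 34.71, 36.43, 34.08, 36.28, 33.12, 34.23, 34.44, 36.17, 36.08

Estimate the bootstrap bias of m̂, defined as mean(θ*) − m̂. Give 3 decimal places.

bias = +0.007

mean(θ*) = (34.04 + 36.03 + 34.11 + 34.71 + 36.43 + 34.08 + 36.28 + 33.12 + 34.23 + 34.44 + 36.17 + 36.08) / 12 = 34.9767
bias = 34.9767 − 34.97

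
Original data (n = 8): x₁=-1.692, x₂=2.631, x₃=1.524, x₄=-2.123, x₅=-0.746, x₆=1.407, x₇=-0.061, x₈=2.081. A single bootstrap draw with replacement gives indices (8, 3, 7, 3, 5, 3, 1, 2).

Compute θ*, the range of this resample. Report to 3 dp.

θ* = 4.323

Resample values: 2.081, 1.524, -0.061, 1.524, -0.746, 1.524, -1.692, 2.631.
Range = 2.631 − -1.692 = 4.323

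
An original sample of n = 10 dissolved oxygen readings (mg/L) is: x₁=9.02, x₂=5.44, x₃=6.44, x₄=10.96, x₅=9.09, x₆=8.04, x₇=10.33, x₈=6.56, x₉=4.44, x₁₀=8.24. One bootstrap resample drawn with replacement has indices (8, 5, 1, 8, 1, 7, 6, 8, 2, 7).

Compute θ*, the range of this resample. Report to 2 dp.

Resample values: 6.56, 9.09, 9.02, 6.56, 9.02, 10.33, 8.04, 6.56, 5.44, 10.33.
Range = 10.33 − 5.44 = 4.89

θ* = 4.89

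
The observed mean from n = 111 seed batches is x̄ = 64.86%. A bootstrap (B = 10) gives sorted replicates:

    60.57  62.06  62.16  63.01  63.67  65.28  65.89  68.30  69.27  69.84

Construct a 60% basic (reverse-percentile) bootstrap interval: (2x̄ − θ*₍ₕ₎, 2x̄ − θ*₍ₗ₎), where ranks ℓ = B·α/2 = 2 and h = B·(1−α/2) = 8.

(61.42, 67.66)

Percentile endpoints at ranks 2 and 8: θ*₍2₎ = 62.06, θ*₍8₎ = 68.30.
Basic interval reflects these around x̄:
  lower = 2 × 64.86 − 68.30 = 61.42
  upper = 2 × 64.86 − 62.06 = 67.66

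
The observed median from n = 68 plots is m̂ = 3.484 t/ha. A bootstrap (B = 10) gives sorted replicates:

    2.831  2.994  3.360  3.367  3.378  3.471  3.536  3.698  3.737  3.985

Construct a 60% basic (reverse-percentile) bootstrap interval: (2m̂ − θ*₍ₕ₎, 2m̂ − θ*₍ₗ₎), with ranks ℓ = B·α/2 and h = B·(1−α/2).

(3.270, 3.974)

Percentile endpoints at ranks 2 and 8: θ*₍2₎ = 2.994, θ*₍8₎ = 3.698.
Basic interval reflects these around m̂:
  lower = 2 × 3.484 − 3.698 = 3.270
  upper = 2 × 3.484 − 2.994 = 3.974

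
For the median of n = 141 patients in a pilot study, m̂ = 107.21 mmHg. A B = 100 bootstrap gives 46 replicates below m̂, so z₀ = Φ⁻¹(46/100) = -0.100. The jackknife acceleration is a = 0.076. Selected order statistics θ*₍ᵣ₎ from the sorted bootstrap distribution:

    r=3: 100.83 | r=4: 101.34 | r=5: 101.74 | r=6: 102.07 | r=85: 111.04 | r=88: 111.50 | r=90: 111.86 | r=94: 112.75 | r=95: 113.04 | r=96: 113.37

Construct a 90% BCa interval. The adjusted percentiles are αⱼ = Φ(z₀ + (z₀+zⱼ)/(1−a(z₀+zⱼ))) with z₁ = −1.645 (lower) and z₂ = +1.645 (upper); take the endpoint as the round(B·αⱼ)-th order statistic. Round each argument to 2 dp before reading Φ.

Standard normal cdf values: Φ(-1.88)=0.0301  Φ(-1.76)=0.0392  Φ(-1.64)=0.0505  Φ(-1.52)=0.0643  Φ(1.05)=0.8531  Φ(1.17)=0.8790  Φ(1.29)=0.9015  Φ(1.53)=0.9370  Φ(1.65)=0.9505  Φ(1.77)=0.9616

(101.74, 113.04)

Lower: z₀ + z₁ = -0.100 + (-1.645) = -1.745; 1 − a(z₀+z₁) = 1 − (0.076)(-1.745) = 1.1326; argument = -0.100 + (-1.745)/1.1326 = -1.6407 → -1.64.
α₁ = Φ(-1.64) = 0.0505; rank = round(100 × 0.0505) = 5; θ*₍5₎ = 101.74.
Upper: z₀ + z₂ = 1.545; 1 − a(z₀+z₂) = 0.8826; argument = 1.6505 → 1.65; α₂ = 0.9505; rank = 95; θ*₍95₎ = 113.04.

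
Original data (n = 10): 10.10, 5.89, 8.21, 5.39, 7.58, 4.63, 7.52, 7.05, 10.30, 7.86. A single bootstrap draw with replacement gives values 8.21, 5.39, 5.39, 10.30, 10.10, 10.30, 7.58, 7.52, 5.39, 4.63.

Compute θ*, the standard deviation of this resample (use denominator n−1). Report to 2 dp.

Mean = 7.4810; sum of squared deviations = 44.5405
s² = 44.5405 / 9 = 4.9489
s = √4.9489 = 2.22

θ* = 2.22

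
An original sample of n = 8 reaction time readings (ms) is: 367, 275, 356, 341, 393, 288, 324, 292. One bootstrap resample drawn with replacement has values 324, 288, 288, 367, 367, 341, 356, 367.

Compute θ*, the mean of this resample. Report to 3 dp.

θ* = 337.250

Mean = (324 + 288 + 288 + 367 + 367 + 341 + 356 + 367) / 8 = 2698.0 / 8 = 337.250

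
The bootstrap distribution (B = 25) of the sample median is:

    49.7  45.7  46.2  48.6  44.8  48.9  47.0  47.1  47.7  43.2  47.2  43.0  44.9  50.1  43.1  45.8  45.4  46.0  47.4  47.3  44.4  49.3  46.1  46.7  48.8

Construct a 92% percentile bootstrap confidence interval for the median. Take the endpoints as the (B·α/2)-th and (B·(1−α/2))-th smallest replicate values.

(43.0, 49.7)

Sorted replicates: 43.0, 43.1, 43.2, 44.4, 44.8, 44.9, 45.4, 45.7, 45.8, 46.0, 46.1, 46.2, 46.7, 47.0, 47.1, 47.2, 47.3, 47.4, 47.7, 48.6, 48.8, 48.9, 49.3, 49.7, 50.1
α = 0.08; lower rank = 25 × 0.040 = 1; upper rank = 25 × 0.960 = 24.
The 1st smallest replicate is 43.0; the 24th is 49.7.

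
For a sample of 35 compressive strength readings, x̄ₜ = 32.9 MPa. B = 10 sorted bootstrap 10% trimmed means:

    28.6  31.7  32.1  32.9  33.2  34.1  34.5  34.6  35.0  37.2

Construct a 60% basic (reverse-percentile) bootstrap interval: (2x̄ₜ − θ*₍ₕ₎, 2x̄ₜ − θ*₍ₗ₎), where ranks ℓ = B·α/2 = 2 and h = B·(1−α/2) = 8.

Percentile endpoints at ranks 2 and 8: θ*₍2₎ = 31.7, θ*₍8₎ = 34.6.
Basic interval reflects these around x̄ₜ:
  lower = 2 × 32.9 − 34.6 = 31.2
  upper = 2 × 32.9 − 31.7 = 34.1

(31.2, 34.1)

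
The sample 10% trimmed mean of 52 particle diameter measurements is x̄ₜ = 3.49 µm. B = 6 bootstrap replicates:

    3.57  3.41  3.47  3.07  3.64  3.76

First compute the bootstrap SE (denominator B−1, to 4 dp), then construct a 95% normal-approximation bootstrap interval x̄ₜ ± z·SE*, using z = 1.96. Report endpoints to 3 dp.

(3.022, 3.958)

Mean of replicates = 3.4867; sum of squared deviations = 0.2849; SE* = √(0.2849/5) = 0.2387
Margin = 1.96 × 0.2387 = 0.4679
Interval: 3.49 ± 0.4679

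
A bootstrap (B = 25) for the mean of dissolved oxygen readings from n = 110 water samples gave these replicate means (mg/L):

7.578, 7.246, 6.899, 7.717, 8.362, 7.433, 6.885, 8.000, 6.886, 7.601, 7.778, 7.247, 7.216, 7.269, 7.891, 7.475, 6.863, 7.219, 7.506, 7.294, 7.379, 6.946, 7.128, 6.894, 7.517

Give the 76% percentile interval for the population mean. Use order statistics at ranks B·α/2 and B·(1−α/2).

(6.886, 7.778)

Sorted replicates: 6.863, 6.885, 6.886, 6.894, 6.899, 6.946, 7.128, 7.216, 7.219, 7.246, 7.247, 7.269, 7.294, 7.379, 7.433, 7.475, 7.506, 7.517, 7.578, 7.601, 7.717, 7.778, 7.891, 8.000, 8.362
α = 0.24; lower rank = 25 × 0.120 = 3; upper rank = 25 × 0.880 = 22.
The 3rd smallest replicate is 6.886; the 22nd is 7.778.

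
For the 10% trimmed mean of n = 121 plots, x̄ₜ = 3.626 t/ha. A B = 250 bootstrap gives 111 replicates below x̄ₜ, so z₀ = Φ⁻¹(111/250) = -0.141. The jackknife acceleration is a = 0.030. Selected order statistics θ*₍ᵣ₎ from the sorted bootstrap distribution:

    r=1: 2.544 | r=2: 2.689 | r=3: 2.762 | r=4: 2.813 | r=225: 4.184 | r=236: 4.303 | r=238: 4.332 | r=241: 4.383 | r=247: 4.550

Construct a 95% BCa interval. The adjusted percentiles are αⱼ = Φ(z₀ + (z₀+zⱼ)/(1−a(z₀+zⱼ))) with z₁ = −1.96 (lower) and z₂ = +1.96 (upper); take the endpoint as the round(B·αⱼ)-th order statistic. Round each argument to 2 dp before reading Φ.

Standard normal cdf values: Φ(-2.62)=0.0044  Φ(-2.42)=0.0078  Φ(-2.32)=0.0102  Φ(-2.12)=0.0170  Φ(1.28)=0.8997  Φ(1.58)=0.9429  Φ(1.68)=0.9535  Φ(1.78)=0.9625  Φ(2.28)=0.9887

Lower: z₀ + z₁ = -0.141 + (-1.960) = -2.101; 1 − a(z₀+z₁) = 1 − (0.030)(-2.101) = 1.0630; argument = -0.141 + (-2.101)/1.0630 = -2.1174 → -2.12.
α₁ = Φ(-2.12) = 0.0170; rank = round(250 × 0.0170) = 4; θ*₍4₎ = 2.813.
Upper: z₀ + z₂ = 1.819; 1 − a(z₀+z₂) = 0.9454; argument = 1.7830 → 1.78; α₂ = 0.9625; rank = 241; θ*₍241₎ = 4.383.

(2.813, 4.383)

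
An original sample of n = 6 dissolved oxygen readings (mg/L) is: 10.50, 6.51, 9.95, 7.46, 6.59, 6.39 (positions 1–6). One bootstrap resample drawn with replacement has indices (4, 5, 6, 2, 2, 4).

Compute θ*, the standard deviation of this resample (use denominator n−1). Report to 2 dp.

θ* = 0.50

Resample values: 7.46, 6.59, 6.39, 6.51, 6.51, 7.46.
Mean = 6.8200; sum of squared deviations = 1.2492
s² = 1.2492 / 5 = 0.2498
s = √0.2498 = 0.50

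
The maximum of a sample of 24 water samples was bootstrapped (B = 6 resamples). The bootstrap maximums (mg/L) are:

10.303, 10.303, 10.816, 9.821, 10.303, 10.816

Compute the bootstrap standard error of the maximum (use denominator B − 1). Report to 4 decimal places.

Bootstrap SE is the standard deviation of the 6 replicate maximums.
Mean of replicates: (10.303 + 10.303 + 10.816 + 9.821 + 10.303 + 10.816) / 6 = 62.36200 / 6 = 10.39367
Sum of squared deviations: (−0.09067)² + (−0.09067)² + (+0.42233)² + (−0.57267)² + (−0.09067)² + (+0.42233)² = 0.70934
Variance = 0.70934 / 5 = 0.14187
SE* = √0.14187

SE* = 0.3767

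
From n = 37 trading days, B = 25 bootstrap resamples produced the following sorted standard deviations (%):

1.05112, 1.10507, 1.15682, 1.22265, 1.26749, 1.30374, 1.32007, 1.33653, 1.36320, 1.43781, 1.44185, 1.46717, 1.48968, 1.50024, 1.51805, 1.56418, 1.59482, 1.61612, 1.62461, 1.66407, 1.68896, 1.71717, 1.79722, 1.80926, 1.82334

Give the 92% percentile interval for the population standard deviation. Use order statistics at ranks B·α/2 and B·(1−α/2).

(1.05112, 1.80926)

α = 0.08; lower rank = 25 × 0.040 = 1; upper rank = 25 × 0.960 = 24.
The 1st smallest replicate is 1.05112; the 24th is 1.80926.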